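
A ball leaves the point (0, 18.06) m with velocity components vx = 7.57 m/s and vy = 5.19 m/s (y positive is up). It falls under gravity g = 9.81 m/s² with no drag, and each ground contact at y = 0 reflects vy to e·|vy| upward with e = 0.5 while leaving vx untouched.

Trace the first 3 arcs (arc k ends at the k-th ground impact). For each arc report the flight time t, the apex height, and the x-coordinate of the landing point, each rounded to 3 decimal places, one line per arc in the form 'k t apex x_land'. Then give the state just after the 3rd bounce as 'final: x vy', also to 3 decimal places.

1 2.519 19.433 19.073
2 1.990 4.858 34.140
3 0.995 1.215 41.674
final: 41.674 2.441

Arc 1: start y=18.060, vy=5.190 → t=2.519, apex=19.433, x_land=19.073, impact vy=-19.526
  bounce: vy ← 0.5·19.526 = 9.763
Arc 2: start y=0.000, vy=9.763 → t=1.990, apex=4.858, x_land=34.140, impact vy=-9.763
  bounce: vy ← 0.5·9.763 = 4.882
Arc 3: start y=0.000, vy=4.882 → t=0.995, apex=1.215, x_land=41.674, impact vy=-4.882
  bounce: vy ← 0.5·4.882 = 2.441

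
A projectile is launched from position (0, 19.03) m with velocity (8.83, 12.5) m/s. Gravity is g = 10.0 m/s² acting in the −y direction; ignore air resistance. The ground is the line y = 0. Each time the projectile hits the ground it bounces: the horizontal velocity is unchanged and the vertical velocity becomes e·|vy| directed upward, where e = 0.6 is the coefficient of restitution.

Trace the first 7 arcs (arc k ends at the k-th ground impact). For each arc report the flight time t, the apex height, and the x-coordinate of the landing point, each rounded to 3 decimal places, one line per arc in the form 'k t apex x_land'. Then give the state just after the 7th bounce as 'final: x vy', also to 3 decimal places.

Arc 1: start y=19.030, vy=12.500 → t=3.567, apex=26.843, x_land=31.497, impact vy=-23.170
  bounce: vy ← 0.6·23.170 = 13.902
Arc 2: start y=0.000, vy=13.902 → t=2.780, apex=9.663, x_land=56.048, impact vy=-13.902
  bounce: vy ← 0.6·13.902 = 8.341
Arc 3: start y=0.000, vy=8.341 → t=1.668, apex=3.479, x_land=70.778, impact vy=-8.341
  bounce: vy ← 0.6·8.341 = 5.005
Arc 4: start y=0.000, vy=5.005 → t=1.001, apex=1.252, x_land=79.617, impact vy=-5.005
  bounce: vy ← 0.6·5.005 = 3.003
Arc 5: start y=0.000, vy=3.003 → t=0.601, apex=0.451, x_land=84.920, impact vy=-3.003
  bounce: vy ← 0.6·3.003 = 1.802
Arc 6: start y=0.000, vy=1.802 → t=0.360, apex=0.162, x_land=88.101, impact vy=-1.802
  bounce: vy ← 0.6·1.802 = 1.081
Arc 7: start y=0.000, vy=1.081 → t=0.216, apex=0.058, x_land=90.010, impact vy=-1.081
  bounce: vy ← 0.6·1.081 = 0.649

1 3.567 26.843 31.497
2 2.780 9.663 56.048
3 1.668 3.479 70.778
4 1.001 1.252 79.617
5 0.601 0.451 84.920
6 0.360 0.162 88.101
7 0.216 0.058 90.010
final: 90.010 0.649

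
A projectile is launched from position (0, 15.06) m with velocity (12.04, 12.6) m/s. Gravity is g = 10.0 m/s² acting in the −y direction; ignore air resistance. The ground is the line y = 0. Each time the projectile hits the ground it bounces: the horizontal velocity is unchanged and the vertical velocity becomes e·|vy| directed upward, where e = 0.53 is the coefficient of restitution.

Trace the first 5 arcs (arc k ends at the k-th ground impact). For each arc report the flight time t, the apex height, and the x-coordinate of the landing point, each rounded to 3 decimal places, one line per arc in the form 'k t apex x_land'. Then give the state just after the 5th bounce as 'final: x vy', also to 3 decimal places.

1 3.405 22.998 40.992
2 2.273 6.460 68.363
3 1.205 1.815 82.870
4 0.639 0.510 90.559
5 0.338 0.143 94.633
final: 94.633 0.897

Arc 1: start y=15.060, vy=12.600 → t=3.405, apex=22.998, x_land=40.992, impact vy=-21.447
  bounce: vy ← 0.53·21.447 = 11.367
Arc 2: start y=0.000, vy=11.367 → t=2.273, apex=6.460, x_land=68.363, impact vy=-11.367
  bounce: vy ← 0.53·11.367 = 6.024
Arc 3: start y=0.000, vy=6.024 → t=1.205, apex=1.815, x_land=82.870, impact vy=-6.024
  bounce: vy ← 0.53·6.024 = 3.193
Arc 4: start y=0.000, vy=3.193 → t=0.639, apex=0.510, x_land=90.559, impact vy=-3.193
  bounce: vy ← 0.53·3.193 = 1.692
Arc 5: start y=0.000, vy=1.692 → t=0.338, apex=0.143, x_land=94.633, impact vy=-1.692
  bounce: vy ← 0.53·1.692 = 0.897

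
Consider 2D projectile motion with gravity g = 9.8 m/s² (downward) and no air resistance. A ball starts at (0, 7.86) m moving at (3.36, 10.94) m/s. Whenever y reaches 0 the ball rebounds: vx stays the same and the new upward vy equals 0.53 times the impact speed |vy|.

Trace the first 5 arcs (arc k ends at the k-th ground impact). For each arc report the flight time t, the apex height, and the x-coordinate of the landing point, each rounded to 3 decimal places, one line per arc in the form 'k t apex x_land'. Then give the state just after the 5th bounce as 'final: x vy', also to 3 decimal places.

1 2.805 13.966 9.423
2 1.790 3.923 15.436
3 0.948 1.102 18.623
4 0.503 0.310 20.312
5 0.266 0.087 21.208
final: 21.208 0.692

Arc 1: start y=7.860, vy=10.940 → t=2.805, apex=13.966, x_land=9.423, impact vy=-16.545
  bounce: vy ← 0.53·16.545 = 8.769
Arc 2: start y=0.000, vy=8.769 → t=1.790, apex=3.923, x_land=15.436, impact vy=-8.769
  bounce: vy ← 0.53·8.769 = 4.648
Arc 3: start y=0.000, vy=4.648 → t=0.948, apex=1.102, x_land=18.623, impact vy=-4.648
  bounce: vy ← 0.53·4.648 = 2.463
Arc 4: start y=0.000, vy=2.463 → t=0.503, apex=0.310, x_land=20.312, impact vy=-2.463
  bounce: vy ← 0.53·2.463 = 1.305
Arc 5: start y=0.000, vy=1.305 → t=0.266, apex=0.087, x_land=21.208, impact vy=-1.305
  bounce: vy ← 0.53·1.305 = 0.692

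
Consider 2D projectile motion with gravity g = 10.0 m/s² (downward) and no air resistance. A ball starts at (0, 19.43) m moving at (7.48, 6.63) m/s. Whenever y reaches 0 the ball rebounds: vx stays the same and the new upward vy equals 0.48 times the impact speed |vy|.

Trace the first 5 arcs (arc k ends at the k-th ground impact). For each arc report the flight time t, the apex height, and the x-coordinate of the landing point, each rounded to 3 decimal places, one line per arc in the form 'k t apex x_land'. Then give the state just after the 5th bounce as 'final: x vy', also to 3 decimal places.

1 2.743 21.628 20.516
2 1.997 4.983 35.451
3 0.958 1.148 42.619
4 0.460 0.265 46.060
5 0.221 0.061 47.712
final: 47.712 0.530

Arc 1: start y=19.430, vy=6.630 → t=2.743, apex=21.628, x_land=20.516, impact vy=-20.798
  bounce: vy ← 0.48·20.798 = 9.983
Arc 2: start y=0.000, vy=9.983 → t=1.997, apex=4.983, x_land=35.451, impact vy=-9.983
  bounce: vy ← 0.48·9.983 = 4.792
Arc 3: start y=0.000, vy=4.792 → t=0.958, apex=1.148, x_land=42.619, impact vy=-4.792
  bounce: vy ← 0.48·4.792 = 2.300
Arc 4: start y=0.000, vy=2.300 → t=0.460, apex=0.265, x_land=46.060, impact vy=-2.300
  bounce: vy ← 0.48·2.300 = 1.104
Arc 5: start y=0.000, vy=1.104 → t=0.221, apex=0.061, x_land=47.712, impact vy=-1.104
  bounce: vy ← 0.48·1.104 = 0.530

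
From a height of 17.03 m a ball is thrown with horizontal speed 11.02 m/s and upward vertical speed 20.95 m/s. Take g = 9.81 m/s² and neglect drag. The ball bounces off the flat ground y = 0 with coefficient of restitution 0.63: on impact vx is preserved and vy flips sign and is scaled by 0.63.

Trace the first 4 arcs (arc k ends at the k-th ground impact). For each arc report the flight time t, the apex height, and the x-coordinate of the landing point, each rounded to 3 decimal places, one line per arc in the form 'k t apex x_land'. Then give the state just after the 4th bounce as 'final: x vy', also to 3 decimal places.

1 4.970 39.400 54.767
2 3.571 15.638 94.120
3 2.250 6.207 118.913
4 1.417 2.463 134.532
final: 134.532 4.380

Arc 1: start y=17.030, vy=20.950 → t=4.970, apex=39.400, x_land=54.767, impact vy=-27.803
  bounce: vy ← 0.63·27.803 = 17.516
Arc 2: start y=0.000, vy=17.516 → t=3.571, apex=15.638, x_land=94.120, impact vy=-17.516
  bounce: vy ← 0.63·17.516 = 11.035
Arc 3: start y=0.000, vy=11.035 → t=2.250, apex=6.207, x_land=118.913, impact vy=-11.035
  bounce: vy ← 0.63·11.035 = 6.952
Arc 4: start y=0.000, vy=6.952 → t=1.417, apex=2.463, x_land=134.532, impact vy=-6.952
  bounce: vy ← 0.63·6.952 = 4.380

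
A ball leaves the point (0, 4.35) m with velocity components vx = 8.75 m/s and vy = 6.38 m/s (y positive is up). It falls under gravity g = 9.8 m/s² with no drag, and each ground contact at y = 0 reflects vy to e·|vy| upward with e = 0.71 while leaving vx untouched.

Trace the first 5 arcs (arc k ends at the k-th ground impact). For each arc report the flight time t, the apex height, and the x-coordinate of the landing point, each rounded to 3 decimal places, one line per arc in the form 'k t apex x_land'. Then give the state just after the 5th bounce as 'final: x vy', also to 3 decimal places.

1 1.796 6.427 15.717
2 1.626 3.240 29.947
3 1.155 1.633 40.050
4 0.820 0.823 47.223
5 0.582 0.415 52.316
final: 52.316 2.025

Arc 1: start y=4.350, vy=6.380 → t=1.796, apex=6.427, x_land=15.717, impact vy=-11.223
  bounce: vy ← 0.71·11.223 = 7.969
Arc 2: start y=0.000, vy=7.969 → t=1.626, apex=3.240, x_land=29.947, impact vy=-7.969
  bounce: vy ← 0.71·7.969 = 5.658
Arc 3: start y=0.000, vy=5.658 → t=1.155, apex=1.633, x_land=40.050, impact vy=-5.658
  bounce: vy ← 0.71·5.658 = 4.017
Arc 4: start y=0.000, vy=4.017 → t=0.820, apex=0.823, x_land=47.223, impact vy=-4.017
  bounce: vy ← 0.71·4.017 = 2.852
Arc 5: start y=0.000, vy=2.852 → t=0.582, apex=0.415, x_land=52.316, impact vy=-2.852
  bounce: vy ← 0.71·2.852 = 2.025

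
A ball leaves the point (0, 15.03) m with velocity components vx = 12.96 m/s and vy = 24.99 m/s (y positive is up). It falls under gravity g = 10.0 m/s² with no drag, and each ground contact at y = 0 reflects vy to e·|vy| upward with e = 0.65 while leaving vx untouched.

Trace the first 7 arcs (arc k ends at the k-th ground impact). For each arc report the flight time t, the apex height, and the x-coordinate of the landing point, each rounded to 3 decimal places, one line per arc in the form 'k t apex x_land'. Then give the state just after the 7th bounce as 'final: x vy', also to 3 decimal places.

Arc 1: start y=15.030, vy=24.990 → t=5.541, apex=46.255, x_land=71.805, impact vy=-30.415
  bounce: vy ← 0.65·30.415 = 19.770
Arc 2: start y=0.000, vy=19.770 → t=3.954, apex=19.543, x_land=123.049, impact vy=-19.770
  bounce: vy ← 0.65·19.770 = 12.851
Arc 3: start y=0.000, vy=12.851 → t=2.570, apex=8.257, x_land=156.358, impact vy=-12.851
  bounce: vy ← 0.65·12.851 = 8.353
Arc 4: start y=0.000, vy=8.353 → t=1.671, apex=3.489, x_land=178.009, impact vy=-8.353
  bounce: vy ← 0.65·8.353 = 5.429
Arc 5: start y=0.000, vy=5.429 → t=1.086, apex=1.474, x_land=192.081, impact vy=-5.429
  bounce: vy ← 0.65·5.429 = 3.529
Arc 6: start y=0.000, vy=3.529 → t=0.706, apex=0.623, x_land=201.229, impact vy=-3.529
  bounce: vy ← 0.65·3.529 = 2.294
Arc 7: start y=0.000, vy=2.294 → t=0.459, apex=0.263, x_land=207.175, impact vy=-2.294
  bounce: vy ← 0.65·2.294 = 1.491

1 5.541 46.255 71.805
2 3.954 19.543 123.049
3 2.570 8.257 156.358
4 1.671 3.489 178.009
5 1.086 1.474 192.081
6 0.706 0.623 201.229
7 0.459 0.263 207.175
final: 207.175 1.491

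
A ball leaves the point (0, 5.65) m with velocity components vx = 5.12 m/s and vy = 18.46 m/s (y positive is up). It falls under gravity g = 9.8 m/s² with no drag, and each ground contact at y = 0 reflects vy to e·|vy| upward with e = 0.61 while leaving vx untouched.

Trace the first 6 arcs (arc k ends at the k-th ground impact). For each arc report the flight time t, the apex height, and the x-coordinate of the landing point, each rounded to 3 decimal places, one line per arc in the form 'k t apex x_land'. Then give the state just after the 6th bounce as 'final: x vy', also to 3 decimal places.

1 4.052 23.036 20.746
2 2.645 8.572 34.290
3 1.614 3.190 42.551
4 0.984 1.187 47.591
5 0.600 0.442 50.665
6 0.366 0.164 52.540
final: 52.540 1.095

Arc 1: start y=5.650, vy=18.460 → t=4.052, apex=23.036, x_land=20.746, impact vy=-21.249
  bounce: vy ← 0.61·21.249 = 12.962
Arc 2: start y=0.000, vy=12.962 → t=2.645, apex=8.572, x_land=34.290, impact vy=-12.962
  bounce: vy ← 0.61·12.962 = 7.907
Arc 3: start y=0.000, vy=7.907 → t=1.614, apex=3.190, x_land=42.551, impact vy=-7.907
  bounce: vy ← 0.61·7.907 = 4.823
Arc 4: start y=0.000, vy=4.823 → t=0.984, apex=1.187, x_land=47.591, impact vy=-4.823
  bounce: vy ← 0.61·4.823 = 2.942
Arc 5: start y=0.000, vy=2.942 → t=0.600, apex=0.442, x_land=50.665, impact vy=-2.942
  bounce: vy ← 0.61·2.942 = 1.795
Arc 6: start y=0.000, vy=1.795 → t=0.366, apex=0.164, x_land=52.540, impact vy=-1.795
  bounce: vy ← 0.61·1.795 = 1.095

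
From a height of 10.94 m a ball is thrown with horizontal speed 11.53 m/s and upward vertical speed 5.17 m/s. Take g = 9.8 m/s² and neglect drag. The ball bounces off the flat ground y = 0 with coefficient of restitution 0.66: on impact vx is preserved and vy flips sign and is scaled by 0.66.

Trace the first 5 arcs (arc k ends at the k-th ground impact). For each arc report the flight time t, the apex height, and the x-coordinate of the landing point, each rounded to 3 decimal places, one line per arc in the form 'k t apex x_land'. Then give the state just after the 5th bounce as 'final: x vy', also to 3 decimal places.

1 2.112 12.304 24.353
2 2.092 5.360 48.470
3 1.381 2.335 64.387
4 0.911 1.017 74.893
5 0.601 0.443 81.826
final: 81.826 1.945

Arc 1: start y=10.940, vy=5.170 → t=2.112, apex=12.304, x_land=24.353, impact vy=-15.529
  bounce: vy ← 0.66·15.529 = 10.249
Arc 2: start y=0.000, vy=10.249 → t=2.092, apex=5.360, x_land=48.470, impact vy=-10.249
  bounce: vy ← 0.66·10.249 = 6.764
Arc 3: start y=0.000, vy=6.764 → t=1.381, apex=2.335, x_land=64.387, impact vy=-6.764
  bounce: vy ← 0.66·6.764 = 4.465
Arc 4: start y=0.000, vy=4.465 → t=0.911, apex=1.017, x_land=74.893, impact vy=-4.465
  bounce: vy ← 0.66·4.465 = 2.947
Arc 5: start y=0.000, vy=2.947 → t=0.601, apex=0.443, x_land=81.826, impact vy=-2.947
  bounce: vy ← 0.66·2.947 = 1.945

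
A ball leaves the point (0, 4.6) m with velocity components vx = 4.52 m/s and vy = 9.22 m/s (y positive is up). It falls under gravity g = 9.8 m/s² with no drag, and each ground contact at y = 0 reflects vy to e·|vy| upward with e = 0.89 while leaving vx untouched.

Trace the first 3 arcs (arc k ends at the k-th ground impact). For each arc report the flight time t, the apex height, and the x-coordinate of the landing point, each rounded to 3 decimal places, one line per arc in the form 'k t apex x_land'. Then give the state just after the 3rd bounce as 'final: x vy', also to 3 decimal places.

1 2.291 8.937 10.357
2 2.404 7.079 21.223
3 2.139 5.607 30.893
final: 30.893 9.330

Arc 1: start y=4.600, vy=9.220 → t=2.291, apex=8.937, x_land=10.357, impact vy=-13.235
  bounce: vy ← 0.89·13.235 = 11.779
Arc 2: start y=0.000, vy=11.779 → t=2.404, apex=7.079, x_land=21.223, impact vy=-11.779
  bounce: vy ← 0.89·11.779 = 10.484
Arc 3: start y=0.000, vy=10.484 → t=2.139, apex=5.607, x_land=30.893, impact vy=-10.484
  bounce: vy ← 0.89·10.484 = 9.330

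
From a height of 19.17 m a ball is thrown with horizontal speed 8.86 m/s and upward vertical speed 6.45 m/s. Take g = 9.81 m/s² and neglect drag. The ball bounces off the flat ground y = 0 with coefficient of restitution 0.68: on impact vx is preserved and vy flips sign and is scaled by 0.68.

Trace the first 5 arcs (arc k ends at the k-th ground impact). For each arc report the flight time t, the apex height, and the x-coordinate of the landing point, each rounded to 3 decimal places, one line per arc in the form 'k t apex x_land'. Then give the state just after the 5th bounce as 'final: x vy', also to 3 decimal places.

1 2.741 21.290 24.284
2 2.833 9.845 49.388
3 1.927 4.552 66.459
4 1.310 2.105 78.067
5 0.891 0.973 85.961
final: 85.961 2.972

Arc 1: start y=19.170, vy=6.450 → t=2.741, apex=21.290, x_land=24.284, impact vy=-20.438
  bounce: vy ← 0.68·20.438 = 13.898
Arc 2: start y=0.000, vy=13.898 → t=2.833, apex=9.845, x_land=49.388, impact vy=-13.898
  bounce: vy ← 0.68·13.898 = 9.451
Arc 3: start y=0.000, vy=9.451 → t=1.927, apex=4.552, x_land=66.459, impact vy=-9.451
  bounce: vy ← 0.68·9.451 = 6.426
Arc 4: start y=0.000, vy=6.426 → t=1.310, apex=2.105, x_land=78.067, impact vy=-6.426
  bounce: vy ← 0.68·6.426 = 4.370
Arc 5: start y=0.000, vy=4.370 → t=0.891, apex=0.973, x_land=85.961, impact vy=-4.370
  bounce: vy ← 0.68·4.370 = 2.972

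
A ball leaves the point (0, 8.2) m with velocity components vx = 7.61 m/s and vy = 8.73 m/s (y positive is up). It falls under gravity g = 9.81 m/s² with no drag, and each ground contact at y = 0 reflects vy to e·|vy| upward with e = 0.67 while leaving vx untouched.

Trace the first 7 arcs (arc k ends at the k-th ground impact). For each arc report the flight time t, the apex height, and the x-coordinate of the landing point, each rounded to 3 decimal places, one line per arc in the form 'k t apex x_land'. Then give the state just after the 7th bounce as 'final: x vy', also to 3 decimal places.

Arc 1: start y=8.200, vy=8.730 → t=2.460, apex=12.084, x_land=18.717, impact vy=-15.398
  bounce: vy ← 0.67·15.398 = 10.317
Arc 2: start y=0.000, vy=10.317 → t=2.103, apex=5.425, x_land=34.723, impact vy=-10.317
  bounce: vy ← 0.67·10.317 = 6.912
Arc 3: start y=0.000, vy=6.912 → t=1.409, apex=2.435, x_land=45.447, impact vy=-6.912
  bounce: vy ← 0.67·6.912 = 4.631
Arc 4: start y=0.000, vy=4.631 → t=0.944, apex=1.093, x_land=52.632, impact vy=-4.631
  bounce: vy ← 0.67·4.631 = 3.103
Arc 5: start y=0.000, vy=3.103 → t=0.633, apex=0.491, x_land=57.446, impact vy=-3.103
  bounce: vy ← 0.67·3.103 = 2.079
Arc 6: start y=0.000, vy=2.079 → t=0.424, apex=0.220, x_land=60.672, impact vy=-2.079
  bounce: vy ← 0.67·2.079 = 1.393
Arc 7: start y=0.000, vy=1.393 → t=0.284, apex=0.099, x_land=62.833, impact vy=-1.393
  bounce: vy ← 0.67·1.393 = 0.933

1 2.460 12.084 18.717
2 2.103 5.425 34.723
3 1.409 2.435 45.447
4 0.944 1.093 52.632
5 0.633 0.491 57.446
6 0.424 0.220 60.672
7 0.284 0.099 62.833
final: 62.833 0.933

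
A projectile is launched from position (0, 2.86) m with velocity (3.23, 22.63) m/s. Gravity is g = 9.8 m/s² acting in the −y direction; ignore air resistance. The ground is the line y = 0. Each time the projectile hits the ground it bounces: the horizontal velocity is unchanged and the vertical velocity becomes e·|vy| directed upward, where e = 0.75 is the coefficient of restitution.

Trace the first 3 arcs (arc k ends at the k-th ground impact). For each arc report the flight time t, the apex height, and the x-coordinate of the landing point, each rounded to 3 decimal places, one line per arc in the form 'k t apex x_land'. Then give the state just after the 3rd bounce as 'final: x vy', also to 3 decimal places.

1 4.741 28.988 15.315
2 3.648 16.306 27.099
3 2.736 9.172 35.938
final: 35.938 10.056

Arc 1: start y=2.860, vy=22.630 → t=4.741, apex=28.988, x_land=15.315, impact vy=-23.836
  bounce: vy ← 0.75·23.836 = 17.877
Arc 2: start y=0.000, vy=17.877 → t=3.648, apex=16.306, x_land=27.099, impact vy=-17.877
  bounce: vy ← 0.75·17.877 = 13.408
Arc 3: start y=0.000, vy=13.408 → t=2.736, apex=9.172, x_land=35.938, impact vy=-13.408
  bounce: vy ← 0.75·13.408 = 10.056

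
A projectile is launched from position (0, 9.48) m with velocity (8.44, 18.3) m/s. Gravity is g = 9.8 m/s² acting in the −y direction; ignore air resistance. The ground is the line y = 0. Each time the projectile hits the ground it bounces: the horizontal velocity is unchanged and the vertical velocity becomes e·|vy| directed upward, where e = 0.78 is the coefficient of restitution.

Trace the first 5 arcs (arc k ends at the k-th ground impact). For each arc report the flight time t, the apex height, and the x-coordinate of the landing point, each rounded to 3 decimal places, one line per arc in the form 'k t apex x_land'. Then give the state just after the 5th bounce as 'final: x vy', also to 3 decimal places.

Arc 1: start y=9.480, vy=18.300 → t=4.196, apex=26.566, x_land=35.413, impact vy=-22.819
  bounce: vy ← 0.78·22.819 = 17.799
Arc 2: start y=0.000, vy=17.799 → t=3.632, apex=16.163, x_land=66.070, impact vy=-17.799
  bounce: vy ← 0.78·17.799 = 13.883
Arc 3: start y=0.000, vy=13.883 → t=2.833, apex=9.834, x_land=89.983, impact vy=-13.883
  bounce: vy ← 0.78·13.883 = 10.829
Arc 4: start y=0.000, vy=10.829 → t=2.210, apex=5.983, x_land=108.634, impact vy=-10.829
  bounce: vy ← 0.78·10.829 = 8.446
Arc 5: start y=0.000, vy=8.446 → t=1.724, apex=3.640, x_land=123.183, impact vy=-8.446
  bounce: vy ← 0.78·8.446 = 6.588

1 4.196 26.566 35.413
2 3.632 16.163 66.070
3 2.833 9.834 89.983
4 2.210 5.983 108.634
5 1.724 3.640 123.183
final: 123.183 6.588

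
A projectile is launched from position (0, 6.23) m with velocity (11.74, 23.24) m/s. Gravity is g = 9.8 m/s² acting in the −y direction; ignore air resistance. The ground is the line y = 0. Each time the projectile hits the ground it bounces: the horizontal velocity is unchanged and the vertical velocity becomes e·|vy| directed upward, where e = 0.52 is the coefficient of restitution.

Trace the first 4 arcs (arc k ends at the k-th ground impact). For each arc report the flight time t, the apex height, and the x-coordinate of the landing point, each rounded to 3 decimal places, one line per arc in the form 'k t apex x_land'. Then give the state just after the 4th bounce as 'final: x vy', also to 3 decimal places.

1 4.997 33.786 58.668
2 2.731 9.136 90.729
3 1.420 2.470 107.400
4 0.738 0.668 116.069
final: 116.069 1.882

Arc 1: start y=6.230, vy=23.240 → t=4.997, apex=33.786, x_land=58.668, impact vy=-25.733
  bounce: vy ← 0.52·25.733 = 13.381
Arc 2: start y=0.000, vy=13.381 → t=2.731, apex=9.136, x_land=90.729, impact vy=-13.381
  bounce: vy ← 0.52·13.381 = 6.958
Arc 3: start y=0.000, vy=6.958 → t=1.420, apex=2.470, x_land=107.400, impact vy=-6.958
  bounce: vy ← 0.52·6.958 = 3.618
Arc 4: start y=0.000, vy=3.618 → t=0.738, apex=0.668, x_land=116.069, impact vy=-3.618
  bounce: vy ← 0.52·3.618 = 1.882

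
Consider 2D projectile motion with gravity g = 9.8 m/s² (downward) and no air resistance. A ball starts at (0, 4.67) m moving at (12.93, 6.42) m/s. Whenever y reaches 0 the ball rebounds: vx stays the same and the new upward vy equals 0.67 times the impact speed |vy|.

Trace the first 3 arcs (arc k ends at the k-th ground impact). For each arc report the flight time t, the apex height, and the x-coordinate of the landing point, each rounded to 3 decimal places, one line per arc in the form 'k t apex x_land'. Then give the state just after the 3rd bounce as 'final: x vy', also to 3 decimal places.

Arc 1: start y=4.670, vy=6.420 → t=1.831, apex=6.773, x_land=23.672, impact vy=-11.522
  bounce: vy ← 0.67·11.522 = 7.720
Arc 2: start y=0.000, vy=7.720 → t=1.575, apex=3.040, x_land=44.042, impact vy=-7.720
  bounce: vy ← 0.67·7.720 = 5.172
Arc 3: start y=0.000, vy=5.172 → t=1.056, apex=1.365, x_land=57.690, impact vy=-5.172
  bounce: vy ← 0.67·5.172 = 3.465

1 1.831 6.773 23.672
2 1.575 3.040 44.042
3 1.056 1.365 57.690
final: 57.690 3.465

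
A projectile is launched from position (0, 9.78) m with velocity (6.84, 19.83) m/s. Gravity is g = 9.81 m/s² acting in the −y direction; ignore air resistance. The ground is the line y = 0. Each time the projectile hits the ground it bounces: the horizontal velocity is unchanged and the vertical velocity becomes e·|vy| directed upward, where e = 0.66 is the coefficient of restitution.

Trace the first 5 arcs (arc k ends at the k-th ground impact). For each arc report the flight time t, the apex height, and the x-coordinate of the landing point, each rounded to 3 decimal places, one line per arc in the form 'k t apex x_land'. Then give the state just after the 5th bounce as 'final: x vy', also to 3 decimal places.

Arc 1: start y=9.780, vy=19.830 → t=4.487, apex=29.822, x_land=30.692, impact vy=-24.189
  bounce: vy ← 0.66·24.189 = 15.965
Arc 2: start y=0.000, vy=15.965 → t=3.255, apex=12.991, x_land=52.955, impact vy=-15.965
  bounce: vy ← 0.66·15.965 = 10.537
Arc 3: start y=0.000, vy=10.537 → t=2.148, apex=5.659, x_land=67.649, impact vy=-10.537
  bounce: vy ← 0.66·10.537 = 6.954
Arc 4: start y=0.000, vy=6.954 → t=1.418, apex=2.465, x_land=77.346, impact vy=-6.954
  bounce: vy ← 0.66·6.954 = 4.590
Arc 5: start y=0.000, vy=4.590 → t=0.936, apex=1.074, x_land=83.747, impact vy=-4.590
  bounce: vy ← 0.66·4.590 = 3.029

1 4.487 29.822 30.692
2 3.255 12.991 52.955
3 2.148 5.659 67.649
4 1.418 2.465 77.346
5 0.936 1.074 83.747
final: 83.747 3.029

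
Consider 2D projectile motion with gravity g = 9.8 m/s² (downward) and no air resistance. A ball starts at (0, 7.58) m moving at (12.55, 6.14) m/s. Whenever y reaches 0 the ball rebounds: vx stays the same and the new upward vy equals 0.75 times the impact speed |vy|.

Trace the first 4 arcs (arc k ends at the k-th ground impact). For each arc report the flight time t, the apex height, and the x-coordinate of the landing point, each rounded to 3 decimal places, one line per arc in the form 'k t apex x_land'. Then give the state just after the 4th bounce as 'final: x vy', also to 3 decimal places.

Arc 1: start y=7.580, vy=6.140 → t=2.019, apex=9.503, x_land=25.341, impact vy=-13.648
  bounce: vy ← 0.75·13.648 = 10.236
Arc 2: start y=0.000, vy=10.236 → t=2.089, apex=5.346, x_land=51.557, impact vy=-10.236
  bounce: vy ← 0.75·10.236 = 7.677
Arc 3: start y=0.000, vy=7.677 → t=1.567, apex=3.007, x_land=71.220, impact vy=-7.677
  bounce: vy ← 0.75·7.677 = 5.758
Arc 4: start y=0.000, vy=5.758 → t=1.175, apex=1.691, x_land=85.967, impact vy=-5.758
  bounce: vy ← 0.75·5.758 = 4.318

1 2.019 9.503 25.341
2 2.089 5.346 51.557
3 1.567 3.007 71.220
4 1.175 1.691 85.967
final: 85.967 4.318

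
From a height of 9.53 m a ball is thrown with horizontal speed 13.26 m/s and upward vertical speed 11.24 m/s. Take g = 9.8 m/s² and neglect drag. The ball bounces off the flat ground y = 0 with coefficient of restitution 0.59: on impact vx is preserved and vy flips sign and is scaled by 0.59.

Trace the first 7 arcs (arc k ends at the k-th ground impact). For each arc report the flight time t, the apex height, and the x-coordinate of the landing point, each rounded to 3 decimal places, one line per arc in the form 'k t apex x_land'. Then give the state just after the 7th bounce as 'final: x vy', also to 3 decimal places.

1 2.953 15.976 39.151
2 2.131 5.561 67.404
3 1.257 1.936 84.073
4 0.742 0.674 93.908
5 0.438 0.235 99.710
6 0.258 0.082 103.134
7 0.152 0.028 105.154
final: 105.154 0.440

Arc 1: start y=9.530, vy=11.240 → t=2.953, apex=15.976, x_land=39.151, impact vy=-17.695
  bounce: vy ← 0.59·17.695 = 10.440
Arc 2: start y=0.000, vy=10.440 → t=2.131, apex=5.561, x_land=67.404, impact vy=-10.440
  bounce: vy ← 0.59·10.440 = 6.160
Arc 3: start y=0.000, vy=6.160 → t=1.257, apex=1.936, x_land=84.073, impact vy=-6.160
  bounce: vy ← 0.59·6.160 = 3.634
Arc 4: start y=0.000, vy=3.634 → t=0.742, apex=0.674, x_land=93.908, impact vy=-3.634
  bounce: vy ← 0.59·3.634 = 2.144
Arc 5: start y=0.000, vy=2.144 → t=0.438, apex=0.235, x_land=99.710, impact vy=-2.144
  bounce: vy ← 0.59·2.144 = 1.265
Arc 6: start y=0.000, vy=1.265 → t=0.258, apex=0.082, x_land=103.134, impact vy=-1.265
  bounce: vy ← 0.59·1.265 = 0.746
Arc 7: start y=0.000, vy=0.746 → t=0.152, apex=0.028, x_land=105.154, impact vy=-0.746
  bounce: vy ← 0.59·0.746 = 0.440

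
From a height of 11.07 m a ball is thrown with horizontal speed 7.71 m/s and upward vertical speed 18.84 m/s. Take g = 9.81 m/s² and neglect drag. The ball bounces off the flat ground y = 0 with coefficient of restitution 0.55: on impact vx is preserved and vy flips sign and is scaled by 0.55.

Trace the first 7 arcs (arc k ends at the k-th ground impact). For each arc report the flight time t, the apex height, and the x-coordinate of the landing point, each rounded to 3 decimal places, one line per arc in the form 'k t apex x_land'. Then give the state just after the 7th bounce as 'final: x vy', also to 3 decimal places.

Arc 1: start y=11.070, vy=18.840 → t=4.359, apex=29.161, x_land=33.606, impact vy=-23.919
  bounce: vy ← 0.55·23.919 = 13.156
Arc 2: start y=0.000, vy=13.156 → t=2.682, apex=8.821, x_land=54.285, impact vy=-13.156
  bounce: vy ← 0.55·13.156 = 7.236
Arc 3: start y=0.000, vy=7.236 → t=1.475, apex=2.668, x_land=65.658, impact vy=-7.236
  bounce: vy ← 0.55·7.236 = 3.980
Arc 4: start y=0.000, vy=3.980 → t=0.811, apex=0.807, x_land=71.914, impact vy=-3.980
  bounce: vy ← 0.55·3.980 = 2.189
Arc 5: start y=0.000, vy=2.189 → t=0.446, apex=0.244, x_land=75.354, impact vy=-2.189
  bounce: vy ← 0.55·2.189 = 1.204
Arc 6: start y=0.000, vy=1.204 → t=0.245, apex=0.074, x_land=77.247, impact vy=-1.204
  bounce: vy ← 0.55·1.204 = 0.662
Arc 7: start y=0.000, vy=0.662 → t=0.135, apex=0.022, x_land=78.287, impact vy=-0.662
  bounce: vy ← 0.55·0.662 = 0.364

1 4.359 29.161 33.606
2 2.682 8.821 54.285
3 1.475 2.668 65.658
4 0.811 0.807 71.914
5 0.446 0.244 75.354
6 0.245 0.074 77.247
7 0.135 0.022 78.287
final: 78.287 0.364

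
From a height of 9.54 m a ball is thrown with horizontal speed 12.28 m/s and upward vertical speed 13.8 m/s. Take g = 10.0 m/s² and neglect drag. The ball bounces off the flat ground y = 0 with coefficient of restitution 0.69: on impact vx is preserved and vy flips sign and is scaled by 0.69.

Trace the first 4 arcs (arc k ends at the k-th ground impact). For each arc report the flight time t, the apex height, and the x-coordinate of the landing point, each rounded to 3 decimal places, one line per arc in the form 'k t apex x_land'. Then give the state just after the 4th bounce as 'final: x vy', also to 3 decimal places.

Arc 1: start y=9.540, vy=13.800 → t=3.333, apex=19.062, x_land=40.924, impact vy=-19.525
  bounce: vy ← 0.69·19.525 = 13.473
Arc 2: start y=0.000, vy=13.473 → t=2.695, apex=9.075, x_land=74.012, impact vy=-13.473
  bounce: vy ← 0.69·13.473 = 9.296
Arc 3: start y=0.000, vy=9.296 → t=1.859, apex=4.321, x_land=96.843, impact vy=-9.296
  bounce: vy ← 0.69·9.296 = 6.414
Arc 4: start y=0.000, vy=6.414 → t=1.283, apex=2.057, x_land=112.596, impact vy=-6.414
  bounce: vy ← 0.69·6.414 = 4.426

1 3.333 19.062 40.924
2 2.695 9.075 74.012
3 1.859 4.321 96.843
4 1.283 2.057 112.596
final: 112.596 4.426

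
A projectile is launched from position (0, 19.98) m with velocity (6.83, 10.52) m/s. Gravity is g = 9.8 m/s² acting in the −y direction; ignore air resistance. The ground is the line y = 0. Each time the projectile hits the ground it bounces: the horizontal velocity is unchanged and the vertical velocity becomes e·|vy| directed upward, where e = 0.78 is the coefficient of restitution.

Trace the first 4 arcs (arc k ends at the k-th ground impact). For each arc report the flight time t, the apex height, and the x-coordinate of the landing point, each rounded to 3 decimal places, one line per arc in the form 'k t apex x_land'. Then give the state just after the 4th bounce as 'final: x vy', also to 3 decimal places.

Arc 1: start y=19.980, vy=10.520 → t=3.360, apex=25.626, x_land=22.951, impact vy=-22.412
  bounce: vy ← 0.78·22.412 = 17.481
Arc 2: start y=0.000, vy=17.481 → t=3.568, apex=15.591, x_land=47.318, impact vy=-17.481
  bounce: vy ← 0.78·17.481 = 13.635
Arc 3: start y=0.000, vy=13.635 → t=2.783, apex=9.486, x_land=66.323, impact vy=-13.635
  bounce: vy ← 0.78·13.635 = 10.635
Arc 4: start y=0.000, vy=10.635 → t=2.171, apex=5.771, x_land=81.148, impact vy=-10.635
  bounce: vy ← 0.78·10.635 = 8.296

1 3.360 25.626 22.951
2 3.568 15.591 47.318
3 2.783 9.486 66.323
4 2.171 5.771 81.148
final: 81.148 8.296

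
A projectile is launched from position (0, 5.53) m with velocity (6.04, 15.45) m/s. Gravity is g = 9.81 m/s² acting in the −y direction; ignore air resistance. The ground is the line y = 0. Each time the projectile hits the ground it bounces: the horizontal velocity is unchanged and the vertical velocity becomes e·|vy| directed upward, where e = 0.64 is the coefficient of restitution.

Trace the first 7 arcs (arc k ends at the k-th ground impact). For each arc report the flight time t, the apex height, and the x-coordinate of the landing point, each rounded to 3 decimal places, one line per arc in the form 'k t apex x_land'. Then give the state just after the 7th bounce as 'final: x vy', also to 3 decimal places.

Arc 1: start y=5.530, vy=15.450 → t=3.474, apex=17.696, x_land=20.985, impact vy=-18.633
  bounce: vy ← 0.64·18.633 = 11.925
Arc 2: start y=0.000, vy=11.925 → t=2.431, apex=7.248, x_land=35.670, impact vy=-11.925
  bounce: vy ← 0.64·11.925 = 7.632
Arc 3: start y=0.000, vy=7.632 → t=1.556, apex=2.969, x_land=45.068, impact vy=-7.632
  bounce: vy ← 0.64·7.632 = 4.885
Arc 4: start y=0.000, vy=4.885 → t=0.996, apex=1.216, x_land=51.083, impact vy=-4.885
  bounce: vy ← 0.64·4.885 = 3.126
Arc 5: start y=0.000, vy=3.126 → t=0.637, apex=0.498, x_land=54.933, impact vy=-3.126
  bounce: vy ← 0.64·3.126 = 2.001
Arc 6: start y=0.000, vy=2.001 → t=0.408, apex=0.204, x_land=57.396, impact vy=-2.001
  bounce: vy ← 0.64·2.001 = 1.280
Arc 7: start y=0.000, vy=1.280 → t=0.261, apex=0.084, x_land=58.973, impact vy=-1.280
  bounce: vy ← 0.64·1.280 = 0.820

1 3.474 17.696 20.985
2 2.431 7.248 35.670
3 1.556 2.969 45.068
4 0.996 1.216 51.083
5 0.637 0.498 54.933
6 0.408 0.204 57.396
7 0.261 0.084 58.973
final: 58.973 0.820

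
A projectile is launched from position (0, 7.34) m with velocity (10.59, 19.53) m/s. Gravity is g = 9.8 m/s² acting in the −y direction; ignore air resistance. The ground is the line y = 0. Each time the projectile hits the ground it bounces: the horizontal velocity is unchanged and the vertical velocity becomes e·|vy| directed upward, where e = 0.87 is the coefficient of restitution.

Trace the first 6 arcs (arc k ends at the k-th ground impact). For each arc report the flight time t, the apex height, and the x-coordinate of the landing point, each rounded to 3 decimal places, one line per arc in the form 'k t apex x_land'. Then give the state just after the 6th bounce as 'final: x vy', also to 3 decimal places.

1 4.332 26.800 45.871
2 4.069 20.285 88.965
3 3.540 15.354 126.457
4 3.080 11.621 159.075
5 2.680 8.796 187.452
6 2.331 6.658 212.141
final: 212.141 9.938

Arc 1: start y=7.340, vy=19.530 → t=4.332, apex=26.800, x_land=45.871, impact vy=-22.919
  bounce: vy ← 0.87·22.919 = 19.940
Arc 2: start y=0.000, vy=19.940 → t=4.069, apex=20.285, x_land=88.965, impact vy=-19.940
  bounce: vy ← 0.87·19.940 = 17.347
Arc 3: start y=0.000, vy=17.347 → t=3.540, apex=15.354, x_land=126.457, impact vy=-17.347
  bounce: vy ← 0.87·17.347 = 15.092
Arc 4: start y=0.000, vy=15.092 → t=3.080, apex=11.621, x_land=159.075, impact vy=-15.092
  bounce: vy ← 0.87·15.092 = 13.130
Arc 5: start y=0.000, vy=13.130 → t=2.680, apex=8.796, x_land=187.452, impact vy=-13.130
  bounce: vy ← 0.87·13.130 = 11.423
Arc 6: start y=0.000, vy=11.423 → t=2.331, apex=6.658, x_land=212.141, impact vy=-11.423
  bounce: vy ← 0.87·11.423 = 9.938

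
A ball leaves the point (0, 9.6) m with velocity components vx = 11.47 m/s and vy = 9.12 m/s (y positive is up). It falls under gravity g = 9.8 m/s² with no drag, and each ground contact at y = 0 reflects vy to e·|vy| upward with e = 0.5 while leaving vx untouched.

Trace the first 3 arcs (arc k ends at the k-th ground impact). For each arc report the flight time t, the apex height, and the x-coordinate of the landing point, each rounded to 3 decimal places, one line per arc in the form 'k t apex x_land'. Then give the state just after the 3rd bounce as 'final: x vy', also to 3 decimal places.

1 2.611 13.844 29.953
2 1.681 3.461 49.233
3 0.840 0.865 58.872
final: 58.872 2.059

Arc 1: start y=9.600, vy=9.120 → t=2.611, apex=13.844, x_land=29.953, impact vy=-16.472
  bounce: vy ← 0.5·16.472 = 8.236
Arc 2: start y=0.000, vy=8.236 → t=1.681, apex=3.461, x_land=49.233, impact vy=-8.236
  bounce: vy ← 0.5·8.236 = 4.118
Arc 3: start y=0.000, vy=4.118 → t=0.840, apex=0.865, x_land=58.872, impact vy=-4.118
  bounce: vy ← 0.5·4.118 = 2.059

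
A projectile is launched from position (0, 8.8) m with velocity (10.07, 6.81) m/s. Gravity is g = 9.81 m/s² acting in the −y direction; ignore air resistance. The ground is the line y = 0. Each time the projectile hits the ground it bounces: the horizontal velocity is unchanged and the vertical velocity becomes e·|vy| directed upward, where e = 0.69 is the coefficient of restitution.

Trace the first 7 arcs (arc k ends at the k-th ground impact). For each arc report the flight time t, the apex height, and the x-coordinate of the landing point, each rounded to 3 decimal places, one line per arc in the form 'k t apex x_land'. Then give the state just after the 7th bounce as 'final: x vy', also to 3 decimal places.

1 2.203 11.164 22.182
2 2.082 5.315 43.147
3 1.437 2.530 57.613
4 0.991 1.205 67.595
5 0.684 0.574 74.482
6 0.472 0.273 79.234
7 0.326 0.130 82.513
final: 82.513 1.102

Arc 1: start y=8.800, vy=6.810 → t=2.203, apex=11.164, x_land=22.182, impact vy=-14.800
  bounce: vy ← 0.69·14.800 = 10.212
Arc 2: start y=0.000, vy=10.212 → t=2.082, apex=5.315, x_land=43.147, impact vy=-10.212
  bounce: vy ← 0.69·10.212 = 7.046
Arc 3: start y=0.000, vy=7.046 → t=1.437, apex=2.530, x_land=57.613, impact vy=-7.046
  bounce: vy ← 0.69·7.046 = 4.862
Arc 4: start y=0.000, vy=4.862 → t=0.991, apex=1.205, x_land=67.595, impact vy=-4.862
  bounce: vy ← 0.69·4.862 = 3.355
Arc 5: start y=0.000, vy=3.355 → t=0.684, apex=0.574, x_land=74.482, impact vy=-3.355
  bounce: vy ← 0.69·3.355 = 2.315
Arc 6: start y=0.000, vy=2.315 → t=0.472, apex=0.273, x_land=79.234, impact vy=-2.315
  bounce: vy ← 0.69·2.315 = 1.597
Arc 7: start y=0.000, vy=1.597 → t=0.326, apex=0.130, x_land=82.513, impact vy=-1.597
  bounce: vy ← 0.69·1.597 = 1.102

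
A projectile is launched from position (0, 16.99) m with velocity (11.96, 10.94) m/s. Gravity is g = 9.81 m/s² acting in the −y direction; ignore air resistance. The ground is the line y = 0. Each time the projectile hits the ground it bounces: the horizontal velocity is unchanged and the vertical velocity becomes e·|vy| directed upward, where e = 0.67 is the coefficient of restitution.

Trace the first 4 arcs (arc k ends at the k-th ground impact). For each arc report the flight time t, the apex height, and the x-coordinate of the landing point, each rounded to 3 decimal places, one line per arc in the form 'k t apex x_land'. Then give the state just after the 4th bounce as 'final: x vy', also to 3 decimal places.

1 3.285 23.090 39.287
2 2.907 10.365 74.059
3 1.948 4.653 97.356
4 1.305 2.089 112.965
final: 112.965 4.289

Arc 1: start y=16.990, vy=10.940 → t=3.285, apex=23.090, x_land=39.287, impact vy=-21.284
  bounce: vy ← 0.67·21.284 = 14.261
Arc 2: start y=0.000, vy=14.261 → t=2.907, apex=10.365, x_land=74.059, impact vy=-14.261
  bounce: vy ← 0.67·14.261 = 9.555
Arc 3: start y=0.000, vy=9.555 → t=1.948, apex=4.653, x_land=97.356, impact vy=-9.555
  bounce: vy ← 0.67·9.555 = 6.402
Arc 4: start y=0.000, vy=6.402 → t=1.305, apex=2.089, x_land=112.965, impact vy=-6.402
  bounce: vy ← 0.67·6.402 = 4.289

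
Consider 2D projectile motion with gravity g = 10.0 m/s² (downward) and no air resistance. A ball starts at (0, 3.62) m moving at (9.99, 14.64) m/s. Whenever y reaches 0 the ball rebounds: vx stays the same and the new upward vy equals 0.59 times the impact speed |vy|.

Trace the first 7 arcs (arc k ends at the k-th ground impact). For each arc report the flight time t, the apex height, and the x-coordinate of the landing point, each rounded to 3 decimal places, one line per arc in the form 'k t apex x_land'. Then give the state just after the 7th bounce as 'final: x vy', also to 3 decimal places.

Arc 1: start y=3.620, vy=14.640 → t=3.157, apex=14.336, x_land=31.542, impact vy=-16.933
  bounce: vy ← 0.59·16.933 = 9.991
Arc 2: start y=0.000, vy=9.991 → t=1.998, apex=4.991, x_land=51.503, impact vy=-9.991
  bounce: vy ← 0.59·9.991 = 5.894
Arc 3: start y=0.000, vy=5.894 → t=1.179, apex=1.737, x_land=63.280, impact vy=-5.894
  bounce: vy ← 0.59·5.894 = 3.478
Arc 4: start y=0.000, vy=3.478 → t=0.696, apex=0.605, x_land=70.228, impact vy=-3.478
  bounce: vy ← 0.59·3.478 = 2.052
Arc 5: start y=0.000, vy=2.052 → t=0.410, apex=0.211, x_land=74.328, impact vy=-2.052
  bounce: vy ← 0.59·2.052 = 1.211
Arc 6: start y=0.000, vy=1.211 → t=0.242, apex=0.073, x_land=76.746, impact vy=-1.211
  bounce: vy ← 0.59·1.211 = 0.714
Arc 7: start y=0.000, vy=0.714 → t=0.143, apex=0.026, x_land=78.173, impact vy=-0.714
  bounce: vy ← 0.59·0.714 = 0.421

1 3.157 14.336 31.542
2 1.998 4.991 51.503
3 1.179 1.737 63.280
4 0.696 0.605 70.228
5 0.410 0.211 74.328
6 0.242 0.073 76.746
7 0.143 0.026 78.173
final: 78.173 0.421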